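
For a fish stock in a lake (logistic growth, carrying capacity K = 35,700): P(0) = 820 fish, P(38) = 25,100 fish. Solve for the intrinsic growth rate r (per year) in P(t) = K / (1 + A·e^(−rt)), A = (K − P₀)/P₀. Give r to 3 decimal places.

A = (35700 − 820)/820 = 42.53659
25100 = 35700/(1 + 42.53659·e^(−r·38)) → e^(−38r) = (1.42231 − 1)/42.53659 = 0.009928
r = −ln(0.009928)/38 = 4.61238/38

r ≈ 0.121 per year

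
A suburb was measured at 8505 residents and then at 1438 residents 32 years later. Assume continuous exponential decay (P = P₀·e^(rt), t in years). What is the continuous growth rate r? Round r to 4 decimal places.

1438 = 8505 · e^(r·32)
e^(32r) = 1438/8505 = 0.16908
r = ln(0.16908) / 32 = -1.7774 / 32

r ≈ -0.0555 per year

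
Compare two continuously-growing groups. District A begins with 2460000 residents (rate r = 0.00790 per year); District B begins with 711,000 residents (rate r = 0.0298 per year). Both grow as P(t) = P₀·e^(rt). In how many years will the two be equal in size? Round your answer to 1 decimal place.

2460000·e^(0.0079t) = 711000·e^(0.0298t)
2460000/711000 = e^((0.0298 − 0.0079)t) → ln(3.45992) = 0.0219·t
t = 1.24124 / 0.0219

t ≈ 56.7 years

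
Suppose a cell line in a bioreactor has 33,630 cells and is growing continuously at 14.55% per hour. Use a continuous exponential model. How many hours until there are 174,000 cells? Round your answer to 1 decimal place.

t ≈ 11.3 hours

174000 = 33630 · e^(0.1455·t)
t = ln(174000/33630) / 0.1455 = ln(5.17395) / 0.1455 = 1.64364 / 0.1455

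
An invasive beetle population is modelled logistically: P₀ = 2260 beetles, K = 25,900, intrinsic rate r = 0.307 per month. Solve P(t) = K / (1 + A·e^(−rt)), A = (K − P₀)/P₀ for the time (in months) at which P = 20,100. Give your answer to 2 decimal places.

t ≈ 11.70 months

A = (25900 − 2260)/2260 = 10.46018
20100 = 25900/(1 + 10.46018·e^(−0.307t)) → 1 + 10.46018·e^(−0.307t) = 1.28856
e^(−0.307t) = 0.027586 → t = ln(36.24992)/0.307 = 3.59044/0.307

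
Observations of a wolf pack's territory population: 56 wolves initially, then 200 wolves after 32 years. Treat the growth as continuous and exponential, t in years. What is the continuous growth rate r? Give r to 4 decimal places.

r ≈ 0.0398 per year

200 = 56 · e^(r·32)
e^(32r) = 200/56 = 3.57143
r = ln(3.57143) / 32 = 1.27297 / 32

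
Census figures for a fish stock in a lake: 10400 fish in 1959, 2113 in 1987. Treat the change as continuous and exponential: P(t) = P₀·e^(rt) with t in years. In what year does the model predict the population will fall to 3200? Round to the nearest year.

year 1980

r = ln(2113/10400) / 28 = -1.5937/28 ≈ -0.056918 per year
t = ln(3200/10400) / r = -1.17865/-0.056918 ≈ 20.71 years after 1959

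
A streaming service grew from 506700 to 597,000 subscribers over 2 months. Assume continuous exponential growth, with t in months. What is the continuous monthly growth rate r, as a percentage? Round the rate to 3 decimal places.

r ≈ 8.200% per month

597000 = 506700 · e^(r·2)
e^(2r) = 597000/506700 = 1.17821
r = ln(1.17821) / 2 = 0.164 / 2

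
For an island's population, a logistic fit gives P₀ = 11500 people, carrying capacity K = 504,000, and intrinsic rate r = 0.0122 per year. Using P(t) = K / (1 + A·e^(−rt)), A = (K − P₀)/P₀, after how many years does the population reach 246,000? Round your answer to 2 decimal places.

A = (504000 − 11500)/11500 = 42.82609
246000 = 504000/(1 + 42.82609·e^(−0.0122t)) → 1 + 42.82609·e^(−0.0122t) = 2.04878
e^(−0.0122t) = 0.024489 → t = ln(40.83418)/0.0122 = 3.70952/0.0122

t ≈ 304.06 years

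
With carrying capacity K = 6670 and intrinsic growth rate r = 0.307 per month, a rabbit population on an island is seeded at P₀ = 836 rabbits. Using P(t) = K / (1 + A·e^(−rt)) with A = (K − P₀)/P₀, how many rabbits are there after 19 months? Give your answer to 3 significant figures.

A = (6670 − 836)/836 = 6.97847
P(19) = 6670 / (1 + 6.97847·e^(−0.307·19)) = 6670 / (1 + 6.97847·0.002929)
= 6670 / 1.02044 ≈ 6536.38

≈ 6,540 rabbits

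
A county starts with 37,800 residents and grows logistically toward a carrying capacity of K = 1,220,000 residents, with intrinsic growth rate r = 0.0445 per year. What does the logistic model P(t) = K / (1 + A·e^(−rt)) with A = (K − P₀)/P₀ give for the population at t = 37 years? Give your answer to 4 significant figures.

A = (1220000 − 37800)/37800 = 31.27513
P(37) = 1220000 / (1 + 31.27513·e^(−0.0445·37)) = 1220000 / (1 + 31.27513·0.192723)
= 1220000 / 7.02745 ≈ 173605.05

≈ 173,600 residents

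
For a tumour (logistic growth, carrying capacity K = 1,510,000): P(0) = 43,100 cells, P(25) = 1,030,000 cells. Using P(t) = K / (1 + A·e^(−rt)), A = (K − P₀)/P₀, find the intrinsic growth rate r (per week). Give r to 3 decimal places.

r ≈ 0.172 per week

A = (1510000 − 43100)/43100 = 34.0348
1030000 = 1510000/(1 + 34.0348·e^(−r·25)) → e^(−25r) = (1.46602 − 1)/34.0348 = 0.013692
r = −ln(0.013692)/25 = 4.29091/25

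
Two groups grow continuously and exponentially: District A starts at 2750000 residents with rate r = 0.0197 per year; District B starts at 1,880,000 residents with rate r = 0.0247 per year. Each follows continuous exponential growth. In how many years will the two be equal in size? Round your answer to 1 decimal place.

t ≈ 76.1 years

2750000·e^(0.0197t) = 1880000·e^(0.0247t)
2750000/1880000 = e^((0.0247 − 0.0197)t) → ln(1.46277) = 0.005·t
t = 0.38033 / 0.005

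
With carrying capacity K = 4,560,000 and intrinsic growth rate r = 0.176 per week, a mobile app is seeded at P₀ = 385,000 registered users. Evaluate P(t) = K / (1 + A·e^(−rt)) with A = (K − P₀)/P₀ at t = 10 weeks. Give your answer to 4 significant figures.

A = (4560000 − 385000)/385000 = 10.84416
P(10) = 4560000 / (1 + 10.84416·e^(−0.176·10)) = 4560000 / (1 + 10.84416·0.172045)
= 4560000 / 2.86568 ≈ 1591244.63

≈ 1,591,000 registered users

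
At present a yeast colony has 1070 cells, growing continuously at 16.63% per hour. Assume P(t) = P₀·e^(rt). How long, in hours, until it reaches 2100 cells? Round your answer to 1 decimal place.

2100 = 1070 · e^(0.1663·t)
t = ln(2100/1070) / 0.1663 = ln(1.96262) / 0.1663 = 0.67428 / 0.1663

t ≈ 4.1 hours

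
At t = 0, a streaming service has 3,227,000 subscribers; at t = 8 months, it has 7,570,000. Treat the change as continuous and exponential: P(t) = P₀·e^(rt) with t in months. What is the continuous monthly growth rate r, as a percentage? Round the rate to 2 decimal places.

r ≈ 10.66% per month

7570000 = 3227000 · e^(r·8)
e^(8r) = 7570000/3227000 = 2.34583
r = ln(2.34583) / 8 = 0.85264 / 8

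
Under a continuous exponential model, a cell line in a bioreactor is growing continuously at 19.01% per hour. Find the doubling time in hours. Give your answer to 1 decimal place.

doubling time = ln(2) / |r| = 0.69315 / 0.1901

doubling time ≈ 3.6 hours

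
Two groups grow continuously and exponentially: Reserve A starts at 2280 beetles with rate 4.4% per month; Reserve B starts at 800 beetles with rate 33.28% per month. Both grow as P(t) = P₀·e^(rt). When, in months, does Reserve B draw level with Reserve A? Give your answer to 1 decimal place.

t ≈ 3.6 months

2280·e^(0.044t) = 800·e^(0.3328t)
2280/800 = e^((0.3328 − 0.044)t) → ln(2.85) = 0.2888·t
t = 1.04732 / 0.2888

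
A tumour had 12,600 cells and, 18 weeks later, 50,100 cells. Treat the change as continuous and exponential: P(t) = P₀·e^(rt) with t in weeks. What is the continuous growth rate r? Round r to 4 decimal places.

50100 = 12600 · e^(r·18)
e^(18r) = 50100/12600 = 3.97619
r = ln(3.97619) / 18 = 1.38032 / 18

r ≈ 0.0767 per week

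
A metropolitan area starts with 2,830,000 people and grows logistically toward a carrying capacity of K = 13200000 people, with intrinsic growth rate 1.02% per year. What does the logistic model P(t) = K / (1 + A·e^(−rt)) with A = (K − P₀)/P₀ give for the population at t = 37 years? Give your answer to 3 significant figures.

A = (13200000 − 2830000)/2830000 = 3.66431
P(37) = 13200000 / (1 + 3.66431·e^(−0.0102·37)) = 13200000 / (1 + 3.66431·0.685642)
= 13200000 / 3.5124 ≈ 3758109.17

≈ 3,760,000 people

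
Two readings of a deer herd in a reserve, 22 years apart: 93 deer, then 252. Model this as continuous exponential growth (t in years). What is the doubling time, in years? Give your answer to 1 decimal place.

doubling time ≈ 15.3 years

r = ln(252/93) / 22 = ln(2.70968) / 22 ≈ 0.04531 per year
doubling time = ln 2 / |r| = 0.69315 / 0.04531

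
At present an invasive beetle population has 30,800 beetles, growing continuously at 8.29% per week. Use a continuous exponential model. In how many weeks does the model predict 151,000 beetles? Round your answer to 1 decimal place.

t ≈ 19.2 weeks

151000 = 30800 · e^(0.0829·t)
t = ln(151000/30800) / 0.0829 = ln(4.9026) / 0.0829 = 1.58977 / 0.0829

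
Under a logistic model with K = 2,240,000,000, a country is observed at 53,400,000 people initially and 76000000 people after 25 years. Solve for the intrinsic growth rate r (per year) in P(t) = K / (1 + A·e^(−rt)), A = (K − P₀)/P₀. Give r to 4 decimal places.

A = (2240000000 − 53400000)/53400000 = 40.94757
76000000 = 2240000000/(1 + 40.94757·e^(−r·25)) → e^(−25r) = (29.47368 − 1)/40.94757 = 0.695369
r = −ln(0.695369)/25 = 0.36331/25

r ≈ 0.0145 per year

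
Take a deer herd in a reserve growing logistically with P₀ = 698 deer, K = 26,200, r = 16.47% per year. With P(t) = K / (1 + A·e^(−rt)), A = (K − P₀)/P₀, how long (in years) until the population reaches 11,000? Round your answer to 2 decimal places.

t ≈ 19.88 years

A = (26200 − 698)/698 = 36.53582
11000 = 26200/(1 + 36.53582·e^(−0.1647t)) → 1 + 36.53582·e^(−0.1647t) = 2.38182
e^(−0.1647t) = 0.037821 → t = ln(26.44039)/0.1647 = 3.27489/0.1647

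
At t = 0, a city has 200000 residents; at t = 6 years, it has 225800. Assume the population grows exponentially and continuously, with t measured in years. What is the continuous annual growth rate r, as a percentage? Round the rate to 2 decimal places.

225800 = 200000 · e^(r·6)
e^(6r) = 225800/200000 = 1.129
r = ln(1.129) / 6 = 0.12133 / 6

r ≈ 2.02% per year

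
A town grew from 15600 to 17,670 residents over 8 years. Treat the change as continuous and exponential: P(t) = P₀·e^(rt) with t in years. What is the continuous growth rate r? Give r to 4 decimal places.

17670 = 15600 · e^(r·8)
e^(8r) = 17670/15600 = 1.13269
r = ln(1.13269) / 8 = 0.1246 / 8

r ≈ 0.0156 per year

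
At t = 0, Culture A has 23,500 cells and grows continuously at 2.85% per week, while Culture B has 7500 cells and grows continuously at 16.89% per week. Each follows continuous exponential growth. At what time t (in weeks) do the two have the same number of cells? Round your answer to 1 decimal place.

23500·e^(0.0285t) = 7500·e^(0.1689t)
23500/7500 = e^((0.1689 − 0.0285)t) → ln(3.13333) = 0.1404·t
t = 1.1421 / 0.1404

t ≈ 8.1 weeks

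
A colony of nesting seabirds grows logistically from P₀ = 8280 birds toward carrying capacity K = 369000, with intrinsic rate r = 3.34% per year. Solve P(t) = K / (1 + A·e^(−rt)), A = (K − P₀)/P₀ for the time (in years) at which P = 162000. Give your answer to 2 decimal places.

A = (369000 − 8280)/8280 = 43.56522
162000 = 369000/(1 + 43.56522·e^(−0.0334t)) → 1 + 43.56522·e^(−0.0334t) = 2.27778
e^(−0.0334t) = 0.02933 → t = ln(34.09452)/0.0334 = 3.52914/0.0334

t ≈ 105.66 years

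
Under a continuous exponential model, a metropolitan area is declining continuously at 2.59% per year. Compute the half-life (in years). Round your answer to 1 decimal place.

half-life ≈ 26.8 years

half-life = ln(2) / |r| = 0.69315 / 0.0259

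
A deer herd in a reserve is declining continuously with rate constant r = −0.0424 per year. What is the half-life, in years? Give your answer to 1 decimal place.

half-life ≈ 16.3 years

half-life = ln(2) / |r| = 0.69315 / 0.0424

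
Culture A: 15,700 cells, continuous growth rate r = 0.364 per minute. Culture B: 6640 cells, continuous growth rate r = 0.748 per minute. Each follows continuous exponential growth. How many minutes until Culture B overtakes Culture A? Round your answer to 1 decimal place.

t ≈ 2.2 minutes

15700·e^(0.364t) = 6640·e^(0.748t)
15700/6640 = e^((0.748 − 0.364)t) → ln(2.36446) = 0.384·t
t = 0.86055 / 0.384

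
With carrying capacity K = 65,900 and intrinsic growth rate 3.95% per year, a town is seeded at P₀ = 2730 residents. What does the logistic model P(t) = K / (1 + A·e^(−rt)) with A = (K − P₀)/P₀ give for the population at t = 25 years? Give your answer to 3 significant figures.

A = (65900 − 2730)/2730 = 23.13919
P(25) = 65900 / (1 + 23.13919·e^(−0.0395·25)) = 65900 / (1 + 23.13919·0.372507)
= 65900 / 9.61951 ≈ 6850.66

≈ 6,850 residents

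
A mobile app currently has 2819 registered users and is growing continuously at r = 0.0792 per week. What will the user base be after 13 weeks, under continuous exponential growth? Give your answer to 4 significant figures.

≈ 7,893 registered users

P(13) = 2819 · e^(0.0792·13) = 2819 · e^(1.0296)
= 2819 · 2.79995 ≈ 7893.05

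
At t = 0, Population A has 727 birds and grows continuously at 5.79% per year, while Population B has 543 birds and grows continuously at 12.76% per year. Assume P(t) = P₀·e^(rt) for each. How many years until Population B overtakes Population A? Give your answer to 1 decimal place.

t ≈ 4.2 years

727·e^(0.0579t) = 543·e^(0.1276t)
727/543 = e^((0.1276 − 0.0579)t) → ln(1.33886) = 0.0697·t
t = 0.29182 / 0.0697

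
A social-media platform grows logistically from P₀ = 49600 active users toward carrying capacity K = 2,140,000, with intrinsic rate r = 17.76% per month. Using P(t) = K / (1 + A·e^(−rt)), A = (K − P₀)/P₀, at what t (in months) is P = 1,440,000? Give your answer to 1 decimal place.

A = (2140000 − 49600)/49600 = 42.14516
1440000 = 2140000/(1 + 42.14516·e^(−0.1776t)) → 1 + 42.14516·e^(−0.1776t) = 1.48611
e^(−0.1776t) = 0.011534 → t = ln(86.69862)/0.1776 = 4.46244/0.1776

t ≈ 25.1 months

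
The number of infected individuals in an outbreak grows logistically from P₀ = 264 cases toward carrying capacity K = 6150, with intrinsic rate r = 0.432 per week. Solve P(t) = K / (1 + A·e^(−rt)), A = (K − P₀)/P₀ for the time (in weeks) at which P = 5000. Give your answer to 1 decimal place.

t ≈ 10.6 weeks

A = (6150 − 264)/264 = 22.29545
5000 = 6150/(1 + 22.29545·e^(−0.432t)) → 1 + 22.29545·e^(−0.432t) = 1.23
e^(−0.432t) = 0.010316 → t = ln(96.93676)/0.432 = 4.57406/0.432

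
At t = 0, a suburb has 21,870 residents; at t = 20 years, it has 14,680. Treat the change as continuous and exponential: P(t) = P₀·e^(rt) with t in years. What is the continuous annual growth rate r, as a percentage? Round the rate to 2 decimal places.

r ≈ -1.99% per year

14680 = 21870 · e^(r·20)
e^(20r) = 14680/21870 = 0.67124
r = ln(0.67124) / 20 = -0.39863 / 20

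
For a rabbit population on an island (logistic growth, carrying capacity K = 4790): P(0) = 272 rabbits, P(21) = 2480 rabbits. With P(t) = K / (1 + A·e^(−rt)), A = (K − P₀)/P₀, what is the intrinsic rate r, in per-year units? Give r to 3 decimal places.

A = (4790 − 272)/272 = 16.61029
2480 = 4790/(1 + 16.61029·e^(−r·21)) → e^(−21r) = (1.93145 − 1)/16.61029 = 0.056077
r = −ln(0.056077)/21 = 2.88103/21

r ≈ 0.137 per year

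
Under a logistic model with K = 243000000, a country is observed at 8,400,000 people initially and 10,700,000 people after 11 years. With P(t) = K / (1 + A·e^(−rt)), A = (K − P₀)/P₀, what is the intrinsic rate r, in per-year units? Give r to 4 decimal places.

r ≈ 0.0229 per year

A = (243000000 − 8400000)/8400000 = 27.92857
10700000 = 243000000/(1 + 27.92857·e^(−r·11)) → e^(−11r) = (22.71028 − 1)/27.92857 = 0.77735
r = −ln(0.77735)/11 = 0.25186/11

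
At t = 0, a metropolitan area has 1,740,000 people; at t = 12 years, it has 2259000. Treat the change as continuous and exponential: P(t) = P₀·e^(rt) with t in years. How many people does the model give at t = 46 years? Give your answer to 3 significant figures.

≈ 4,730,000 people

r = ln(2259000/1740000) / 12 ≈ 0.021753 per year
P(46) = 1740000 · e^(0.021753·46) = 1740000 · 2.72003 ≈ 4732849.36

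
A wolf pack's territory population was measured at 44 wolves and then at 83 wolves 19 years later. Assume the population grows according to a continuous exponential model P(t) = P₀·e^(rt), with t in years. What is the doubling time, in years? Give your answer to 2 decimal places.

doubling time ≈ 20.75 years

r = ln(83/44) / 19 = ln(1.88636) / 19 ≈ 0.033403 per year
doubling time = ln 2 / |r| = 0.69315 / 0.033403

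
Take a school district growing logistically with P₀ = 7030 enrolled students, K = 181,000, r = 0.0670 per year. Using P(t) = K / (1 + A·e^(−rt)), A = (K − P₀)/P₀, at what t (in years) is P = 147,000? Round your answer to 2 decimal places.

A = (181000 − 7030)/7030 = 24.7468
147000 = 181000/(1 + 24.7468·e^(−0.067t)) → 1 + 24.7468·e^(−0.067t) = 1.23129
e^(−0.067t) = 0.009346 → t = ln(106.99352)/0.067 = 4.67277/0.067

t ≈ 69.74 years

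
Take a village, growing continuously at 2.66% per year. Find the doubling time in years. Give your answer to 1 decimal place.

doubling time = ln(2) / |r| = 0.69315 / 0.0266

doubling time ≈ 26.1 years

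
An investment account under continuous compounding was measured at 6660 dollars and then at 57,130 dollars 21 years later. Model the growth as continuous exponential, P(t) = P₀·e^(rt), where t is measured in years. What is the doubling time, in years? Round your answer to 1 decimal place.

r = ln(57130/6660) / 21 = ln(8.57808) / 21 ≈ 0.102343 per year
doubling time = ln 2 / |r| = 0.69315 / 0.102343

doubling time ≈ 6.8 years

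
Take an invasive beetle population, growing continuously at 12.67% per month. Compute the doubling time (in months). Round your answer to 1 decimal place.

doubling time = ln(2) / |r| = 0.69315 / 0.1267

doubling time ≈ 5.5 months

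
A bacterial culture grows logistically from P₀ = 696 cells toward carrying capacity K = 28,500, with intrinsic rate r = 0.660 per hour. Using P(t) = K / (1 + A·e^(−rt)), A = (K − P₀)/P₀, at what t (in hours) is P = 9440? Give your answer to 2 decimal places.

t ≈ 4.52 hours

A = (28500 − 696)/696 = 39.94828
9440 = 28500/(1 + 39.94828·e^(−0.66t)) → 1 + 39.94828·e^(−0.66t) = 3.01907
e^(−0.66t) = 0.050542 → t = ln(19.7855)/0.66 = 2.98495/0.66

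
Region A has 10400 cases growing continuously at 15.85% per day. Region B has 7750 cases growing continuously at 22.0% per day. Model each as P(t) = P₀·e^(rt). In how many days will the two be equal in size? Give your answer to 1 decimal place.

t ≈ 4.8 days

10400·e^(0.1585t) = 7750·e^(0.22t)
10400/7750 = e^((0.22 − 0.1585)t) → ln(1.34194) = 0.0615·t
t = 0.29411 / 0.0615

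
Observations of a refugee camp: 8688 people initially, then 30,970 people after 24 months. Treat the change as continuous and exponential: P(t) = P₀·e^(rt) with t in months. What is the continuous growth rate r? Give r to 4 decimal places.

30970 = 8688 · e^(r·24)
e^(24r) = 30970/8688 = 3.56469
r = ln(3.56469) / 24 = 1.27108 / 24

r ≈ 0.0530 per month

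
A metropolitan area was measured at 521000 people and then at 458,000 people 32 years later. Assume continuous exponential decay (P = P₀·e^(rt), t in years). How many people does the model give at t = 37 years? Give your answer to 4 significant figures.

r = ln(458000/521000) / 32 ≈ -0.004028 per year
P(37) = 521000 · e^(-0.004028·37) = 521000 · 0.86155 ≈ 448869.21

≈ 448,900 people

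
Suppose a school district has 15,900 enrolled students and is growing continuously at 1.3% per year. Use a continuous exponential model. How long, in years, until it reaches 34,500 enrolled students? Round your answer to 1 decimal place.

34500 = 15900 · e^(0.013·t)
t = ln(34500/15900) / 0.013 = ln(2.16981) / 0.013 = 0.77464 / 0.013

t ≈ 59.6 years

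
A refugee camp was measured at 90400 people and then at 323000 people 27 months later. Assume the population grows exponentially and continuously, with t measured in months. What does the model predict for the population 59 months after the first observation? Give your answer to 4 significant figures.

r = ln(323000/90400) / 27 ≈ 0.047163 per month
P(59) = 90400 · e^(0.047163·59) = 90400 · 16.16151 ≈ 1461000.4

≈ 1,461,000 people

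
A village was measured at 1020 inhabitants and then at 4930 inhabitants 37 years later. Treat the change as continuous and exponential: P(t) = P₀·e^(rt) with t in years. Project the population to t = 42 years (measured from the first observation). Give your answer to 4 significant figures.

r = ln(4930/1020) / 37 ≈ 0.042582 per year
P(42) = 1020 · e^(0.042582·42) = 1020 · 5.98016 ≈ 6099.76

≈ 6,100 inhabitants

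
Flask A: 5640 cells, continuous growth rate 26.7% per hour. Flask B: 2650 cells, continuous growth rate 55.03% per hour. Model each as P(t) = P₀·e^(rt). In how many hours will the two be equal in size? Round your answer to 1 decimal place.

5640·e^(0.267t) = 2650·e^(0.5503t)
5640/2650 = e^((0.5503 − 0.267)t) → ln(2.1283) = 0.2833·t
t = 0.75532 / 0.2833

t ≈ 2.7 hours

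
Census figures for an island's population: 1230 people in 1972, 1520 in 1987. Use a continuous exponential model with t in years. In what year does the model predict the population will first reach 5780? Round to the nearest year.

year 2082

r = ln(1520/1230) / 15 = 0.2117/15 ≈ 0.014113 per year
t = ln(5780/1230) / r = 1.54739/0.014113 ≈ 109.64 years after 1972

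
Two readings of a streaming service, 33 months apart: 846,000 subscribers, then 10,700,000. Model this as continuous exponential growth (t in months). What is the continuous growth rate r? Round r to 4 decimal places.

10700000 = 846000 · e^(r·33)
e^(33r) = 10700000/846000 = 12.64775
r = ln(12.64775) / 33 = 2.53748 / 33

r ≈ 0.0769 per month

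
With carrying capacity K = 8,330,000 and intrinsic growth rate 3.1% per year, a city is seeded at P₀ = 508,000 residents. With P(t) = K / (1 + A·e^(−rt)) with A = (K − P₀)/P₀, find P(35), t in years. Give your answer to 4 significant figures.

A = (8330000 − 508000)/508000 = 15.39764
P(35) = 8330000 / (1 + 15.39764·e^(−0.031·35)) = 8330000 / (1 + 15.39764·0.337902)
= 8330000 / 6.20289 ≈ 1342922.56

≈ 1,343,000 residents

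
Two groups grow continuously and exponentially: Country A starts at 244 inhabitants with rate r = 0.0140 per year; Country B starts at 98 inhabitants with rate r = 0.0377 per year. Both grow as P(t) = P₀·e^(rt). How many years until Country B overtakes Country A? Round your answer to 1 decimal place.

t ≈ 38.5 years

244·e^(0.014t) = 98·e^(0.0377t)
244/98 = e^((0.0377 − 0.014)t) → ln(2.4898) = 0.0237·t
t = 0.9122 / 0.0237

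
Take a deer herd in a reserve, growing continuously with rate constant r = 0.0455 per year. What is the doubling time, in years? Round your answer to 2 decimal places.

doubling time ≈ 15.23 years

doubling time = ln(2) / |r| = 0.69315 / 0.0455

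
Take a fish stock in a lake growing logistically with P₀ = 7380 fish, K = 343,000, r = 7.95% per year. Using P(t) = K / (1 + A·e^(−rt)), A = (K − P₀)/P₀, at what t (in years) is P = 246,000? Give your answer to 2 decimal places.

t ≈ 59.72 years

A = (343000 − 7380)/7380 = 45.47696
246000 = 343000/(1 + 45.47696·e^(−0.0795t)) → 1 + 45.47696·e^(−0.0795t) = 1.39431
e^(−0.0795t) = 0.008671 → t = ln(115.33333)/0.0795 = 4.74783/0.0795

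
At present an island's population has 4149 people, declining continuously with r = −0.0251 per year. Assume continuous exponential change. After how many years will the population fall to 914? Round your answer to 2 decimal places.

914 = 4149 · e^(-0.0251·t)
t = ln(914/4149) / -0.0251 = ln(0.22029) / -0.0251 = -1.51279 / -0.0251

t ≈ 60.27 years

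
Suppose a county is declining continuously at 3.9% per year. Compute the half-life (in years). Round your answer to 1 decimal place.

half-life = ln(2) / |r| = 0.69315 / 0.039

half-life ≈ 17.8 years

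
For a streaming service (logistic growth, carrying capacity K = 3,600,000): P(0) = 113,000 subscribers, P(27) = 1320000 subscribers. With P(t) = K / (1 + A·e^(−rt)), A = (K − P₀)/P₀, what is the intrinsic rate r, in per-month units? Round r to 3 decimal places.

r ≈ 0.107 per month

A = (3600000 − 113000)/113000 = 30.85841
1320000 = 3600000/(1 + 30.85841·e^(−r·27)) → e^(−27r) = (2.72727 − 1)/30.85841 = 0.055974
r = −ln(0.055974)/27 = 2.88287/27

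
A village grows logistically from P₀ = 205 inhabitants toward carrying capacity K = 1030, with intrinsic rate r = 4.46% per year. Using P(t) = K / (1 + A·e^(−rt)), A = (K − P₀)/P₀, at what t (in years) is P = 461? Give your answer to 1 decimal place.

A = (1030 − 205)/205 = 4.02439
461 = 1030/(1 + 4.02439·e^(−0.0446t)) → 1 + 4.02439·e^(−0.0446t) = 2.23427
e^(−0.0446t) = 0.306698 → t = ln(3.26053)/0.0446 = 1.18189/0.0446

t ≈ 26.5 years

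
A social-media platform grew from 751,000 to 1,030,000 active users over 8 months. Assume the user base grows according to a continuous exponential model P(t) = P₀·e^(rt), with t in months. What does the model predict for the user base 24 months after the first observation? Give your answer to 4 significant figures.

r = ln(1030000/751000) / 8 ≈ 0.039489 per month
P(24) = 751000 · e^(0.039489·24) = 751000 · 2.57983 ≈ 1937455.78

≈ 1,937,000 active users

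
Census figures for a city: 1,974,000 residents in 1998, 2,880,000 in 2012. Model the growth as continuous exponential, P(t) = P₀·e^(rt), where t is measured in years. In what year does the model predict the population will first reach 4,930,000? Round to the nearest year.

year 2032

r = ln(2880000/1974000) / 14 = 0.37773/14 ≈ 0.026981 per year
t = ln(4930000/1974000) / r = 0.91528/0.026981 ≈ 33.92 years after 1998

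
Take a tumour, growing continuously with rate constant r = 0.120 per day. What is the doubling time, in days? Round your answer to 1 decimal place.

doubling time ≈ 5.8 days

doubling time = ln(2) / |r| = 0.69315 / 0.12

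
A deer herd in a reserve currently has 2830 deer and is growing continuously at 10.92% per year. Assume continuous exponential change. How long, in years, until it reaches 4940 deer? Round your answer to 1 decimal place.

t ≈ 5.1 years

4940 = 2830 · e^(0.1092·t)
t = ln(4940/2830) / 0.1092 = ln(1.74558) / 0.1092 = 0.55709 / 0.1092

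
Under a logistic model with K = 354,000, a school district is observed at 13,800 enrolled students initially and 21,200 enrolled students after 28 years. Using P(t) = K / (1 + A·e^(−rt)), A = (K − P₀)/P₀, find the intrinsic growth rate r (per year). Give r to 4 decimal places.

r ≈ 0.0161 per year

A = (354000 − 13800)/13800 = 24.65217
21200 = 354000/(1 + 24.65217·e^(−r·28)) → e^(−28r) = (16.69811 − 1)/24.65217 = 0.636784
r = −ln(0.636784)/28 = 0.45132/28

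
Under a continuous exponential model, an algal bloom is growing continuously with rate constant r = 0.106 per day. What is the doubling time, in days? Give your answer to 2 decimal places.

doubling time = ln(2) / |r| = 0.69315 / 0.106

doubling time ≈ 6.54 days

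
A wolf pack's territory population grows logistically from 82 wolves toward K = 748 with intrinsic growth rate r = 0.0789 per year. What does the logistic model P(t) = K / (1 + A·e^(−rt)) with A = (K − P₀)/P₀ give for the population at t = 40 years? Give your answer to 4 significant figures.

≈ 555.7 wolves

A = (748 − 82)/82 = 8.12195
P(40) = 748 / (1 + 8.12195·e^(−0.0789·40)) = 748 / (1 + 8.12195·0.042596)
= 748 / 1.34596 ≈ 555.74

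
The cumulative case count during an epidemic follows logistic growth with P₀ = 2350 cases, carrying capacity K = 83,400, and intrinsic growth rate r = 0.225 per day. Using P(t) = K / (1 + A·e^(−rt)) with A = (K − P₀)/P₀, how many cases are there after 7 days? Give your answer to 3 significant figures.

≈ 10,200 cases

A = (83400 − 2350)/2350 = 34.48936
P(7) = 83400 / (1 + 34.48936·e^(−0.225·7)) = 83400 / (1 + 34.48936·0.207008)
= 83400 / 8.13956 ≈ 10246.26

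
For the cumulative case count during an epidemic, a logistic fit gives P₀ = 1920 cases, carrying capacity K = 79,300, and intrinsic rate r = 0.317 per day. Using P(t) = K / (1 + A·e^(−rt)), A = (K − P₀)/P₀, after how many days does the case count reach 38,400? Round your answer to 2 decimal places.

t ≈ 11.46 days

A = (79300 − 1920)/1920 = 40.30208
38400 = 79300/(1 + 40.30208·e^(−0.317t)) → 1 + 40.30208·e^(−0.317t) = 2.0651
e^(−0.317t) = 0.026428 → t = ln(37.83863)/0.317 = 3.63333/0.317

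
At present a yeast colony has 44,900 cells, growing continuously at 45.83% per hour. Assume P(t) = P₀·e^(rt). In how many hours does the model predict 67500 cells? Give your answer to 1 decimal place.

67500 = 44900 · e^(0.4583·t)
t = ln(67500/44900) / 0.4583 = ln(1.50334) / 0.4583 = 0.40769 / 0.4583

t ≈ 0.9 hours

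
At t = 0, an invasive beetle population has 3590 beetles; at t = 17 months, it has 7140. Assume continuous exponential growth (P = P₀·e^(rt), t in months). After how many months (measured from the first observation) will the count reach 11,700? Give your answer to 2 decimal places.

r = ln(7140/3590) / 17 ≈ 0.040445 per month
t = ln(11700/3590) / r = 1.18144 / 0.040445 ≈ 29.211

t ≈ 29.21 months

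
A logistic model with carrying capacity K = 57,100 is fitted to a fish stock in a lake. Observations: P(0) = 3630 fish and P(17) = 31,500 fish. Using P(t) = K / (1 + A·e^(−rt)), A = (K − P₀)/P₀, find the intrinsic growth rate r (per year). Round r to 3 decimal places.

A = (57100 − 3630)/3630 = 14.73003
31500 = 57100/(1 + 14.73003·e^(−r·17)) → e^(−17r) = (1.8127 − 1)/14.73003 = 0.055173
r = −ln(0.055173)/17 = 2.89728/17

r ≈ 0.170 per year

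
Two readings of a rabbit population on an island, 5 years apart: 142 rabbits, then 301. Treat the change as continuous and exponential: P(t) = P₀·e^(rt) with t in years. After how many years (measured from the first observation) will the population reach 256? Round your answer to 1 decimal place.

r = ln(301/142) / 5 ≈ 0.150257 per year
t = ln(256/142) / r = 0.58935 / 0.150257 ≈ 3.922

t ≈ 3.9 years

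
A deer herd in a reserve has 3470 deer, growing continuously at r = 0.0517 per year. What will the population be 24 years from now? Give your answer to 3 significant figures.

≈ 12,000 deer

P(24) = 3470 · e^(0.0517·24) = 3470 · e^(1.2408)
= 3470 · 3.45838 ≈ 12000.58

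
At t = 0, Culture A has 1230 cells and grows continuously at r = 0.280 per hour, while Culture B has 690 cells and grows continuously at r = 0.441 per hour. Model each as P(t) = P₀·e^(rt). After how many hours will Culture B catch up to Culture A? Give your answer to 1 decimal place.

1230·e^(0.28t) = 690·e^(0.441t)
1230/690 = e^((0.441 − 0.28)t) → ln(1.78261) = 0.161·t
t = 0.57808 / 0.161

t ≈ 3.6 hours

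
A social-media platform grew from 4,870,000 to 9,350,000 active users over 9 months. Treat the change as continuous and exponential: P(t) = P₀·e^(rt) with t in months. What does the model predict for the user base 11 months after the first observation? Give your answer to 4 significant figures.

≈ 10,810,000 active users

r = ln(9350000/4870000) / 9 ≈ 0.072476 per month
P(11) = 4870000 · e^(0.072476·11) = 4870000 · 2.21939 ≈ 10808447.34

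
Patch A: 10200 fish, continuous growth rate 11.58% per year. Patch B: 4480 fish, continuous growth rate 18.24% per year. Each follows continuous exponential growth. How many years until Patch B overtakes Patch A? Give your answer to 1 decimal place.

t ≈ 12.4 years

10200·e^(0.1158t) = 4480·e^(0.1824t)
10200/4480 = e^((0.1824 − 0.1158)t) → ln(2.27679) = 0.0666·t
t = 0.82276 / 0.0666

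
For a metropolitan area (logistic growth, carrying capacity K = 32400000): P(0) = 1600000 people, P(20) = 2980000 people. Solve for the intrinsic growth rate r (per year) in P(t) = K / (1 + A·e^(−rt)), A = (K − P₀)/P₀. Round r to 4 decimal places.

r ≈ 0.0334 per year

A = (32400000 − 1600000)/1600000 = 19.25
2980000 = 32400000/(1 + 19.25·e^(−r·20)) → e^(−20r) = (10.87248 − 1)/19.25 = 0.512856
r = −ln(0.512856)/20 = 0.66776/20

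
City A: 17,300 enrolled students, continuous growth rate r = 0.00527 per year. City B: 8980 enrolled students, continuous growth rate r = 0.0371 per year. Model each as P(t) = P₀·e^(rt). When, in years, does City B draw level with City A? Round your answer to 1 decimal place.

17300·e^(0.00527t) = 8980·e^(0.0371t)
17300/8980 = e^((0.0371 − 0.00527)t) → ln(1.9265) = 0.03183·t
t = 0.65571 / 0.03183

t ≈ 20.6 years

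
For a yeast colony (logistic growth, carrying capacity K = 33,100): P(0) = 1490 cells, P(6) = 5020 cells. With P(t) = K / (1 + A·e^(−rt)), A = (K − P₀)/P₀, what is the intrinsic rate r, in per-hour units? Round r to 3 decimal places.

A = (33100 − 1490)/1490 = 21.21477
5020 = 33100/(1 + 21.21477·e^(−r·6)) → e^(−6r) = (6.59363 − 1)/21.21477 = 0.263667
r = −ln(0.263667)/6 = 1.33307/6

r ≈ 0.222 per hour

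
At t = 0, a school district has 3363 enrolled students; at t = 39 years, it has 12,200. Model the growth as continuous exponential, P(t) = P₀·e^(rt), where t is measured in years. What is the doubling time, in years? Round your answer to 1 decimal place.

r = ln(12200/3363) / 39 = ln(3.62771) / 39 ≈ 0.033041 per year
doubling time = ln 2 / |r| = 0.69315 / 0.033041

doubling time ≈ 21.0 years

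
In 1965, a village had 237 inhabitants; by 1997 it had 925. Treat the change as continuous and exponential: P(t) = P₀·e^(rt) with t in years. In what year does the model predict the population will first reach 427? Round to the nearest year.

r = ln(925/237) / 32 = 1.36173/32 ≈ 0.042554 per year
t = ln(427/237) / r = 0.58872/0.042554 ≈ 13.83 years after 1965

year 1979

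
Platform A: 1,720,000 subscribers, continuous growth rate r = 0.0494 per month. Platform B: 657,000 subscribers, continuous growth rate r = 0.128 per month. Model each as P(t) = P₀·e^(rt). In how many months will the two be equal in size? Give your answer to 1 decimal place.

t ≈ 12.2 months

1720000·e^(0.0494t) = 657000·e^(0.128t)
1720000/657000 = e^((0.128 − 0.0494)t) → ln(2.61796) = 0.0786·t
t = 0.9624 / 0.0786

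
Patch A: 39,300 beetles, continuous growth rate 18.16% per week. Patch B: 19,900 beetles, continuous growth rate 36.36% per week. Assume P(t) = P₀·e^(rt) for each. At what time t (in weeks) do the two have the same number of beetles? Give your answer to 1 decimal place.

t ≈ 3.7 weeks

39300·e^(0.1816t) = 19900·e^(0.3636t)
39300/19900 = e^((0.3636 − 0.1816)t) → ln(1.97487) = 0.182·t
t = 0.6805 / 0.182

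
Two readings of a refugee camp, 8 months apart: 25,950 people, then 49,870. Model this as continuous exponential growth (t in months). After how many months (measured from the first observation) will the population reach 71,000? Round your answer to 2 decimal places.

r = ln(49870/25950) / 8 ≈ 0.081656 per month
t = ln(71000/25950) / r = 1.00651 / 0.081656 ≈ 12.326

t ≈ 12.33 months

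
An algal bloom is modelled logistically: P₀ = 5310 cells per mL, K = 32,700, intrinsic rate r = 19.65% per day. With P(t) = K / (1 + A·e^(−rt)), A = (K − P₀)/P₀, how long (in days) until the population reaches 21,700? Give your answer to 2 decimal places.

t ≈ 11.81 days

A = (32700 − 5310)/5310 = 5.15819
21700 = 32700/(1 + 5.15819·e^(−0.1965t)) → 1 + 5.15819·e^(−0.1965t) = 1.50691
e^(−0.1965t) = 0.098273 → t = ln(10.17571)/0.1965 = 2.32/0.1965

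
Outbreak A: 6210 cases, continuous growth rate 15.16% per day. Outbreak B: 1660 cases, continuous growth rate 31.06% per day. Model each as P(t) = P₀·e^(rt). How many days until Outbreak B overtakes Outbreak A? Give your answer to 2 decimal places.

t ≈ 8.30 days

6210·e^(0.1516t) = 1660·e^(0.3106t)
6210/1660 = e^((0.3106 − 0.1516)t) → ln(3.74096) = 0.159·t
t = 1.31934 / 0.159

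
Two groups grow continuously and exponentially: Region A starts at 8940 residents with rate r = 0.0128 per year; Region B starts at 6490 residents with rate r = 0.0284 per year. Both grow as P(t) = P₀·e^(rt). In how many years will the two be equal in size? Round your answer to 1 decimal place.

t ≈ 20.5 years

8940·e^(0.0128t) = 6490·e^(0.0284t)
8940/6490 = e^((0.0284 − 0.0128)t) → ln(1.3775) = 0.0156·t
t = 0.32027 / 0.0156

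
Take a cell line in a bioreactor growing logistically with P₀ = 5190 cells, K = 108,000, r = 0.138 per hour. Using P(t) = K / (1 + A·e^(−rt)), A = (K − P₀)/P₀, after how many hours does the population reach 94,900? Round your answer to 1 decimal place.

t ≈ 36.0 hours

A = (108000 − 5190)/5190 = 19.80925
94900 = 108000/(1 + 19.80925·e^(−0.138t)) → 1 + 19.80925·e^(−0.138t) = 1.13804
e^(−0.138t) = 0.006968 → t = ln(143.50364)/0.138 = 4.96636/0.138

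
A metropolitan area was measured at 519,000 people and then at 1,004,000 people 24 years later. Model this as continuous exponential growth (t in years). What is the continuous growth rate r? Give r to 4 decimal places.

r ≈ 0.0275 per year

1004000 = 519000 · e^(r·24)
e^(24r) = 1004000/519000 = 1.93449
r = ln(1.93449) / 24 = 0.65984 / 24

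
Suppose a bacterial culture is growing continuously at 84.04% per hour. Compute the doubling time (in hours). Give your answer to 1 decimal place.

doubling time ≈ 0.8 hours

doubling time = ln(2) / |r| = 0.69315 / 0.8404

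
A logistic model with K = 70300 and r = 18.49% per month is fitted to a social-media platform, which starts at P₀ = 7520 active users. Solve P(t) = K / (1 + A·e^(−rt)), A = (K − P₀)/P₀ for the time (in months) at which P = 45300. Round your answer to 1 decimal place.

t ≈ 14.7 months

A = (70300 − 7520)/7520 = 8.3484
45300 = 70300/(1 + 8.3484·e^(−0.1849t)) → 1 + 8.3484·e^(−0.1849t) = 1.55188
e^(−0.1849t) = 0.066106 → t = ln(15.12731)/0.1849 = 2.7165/0.1849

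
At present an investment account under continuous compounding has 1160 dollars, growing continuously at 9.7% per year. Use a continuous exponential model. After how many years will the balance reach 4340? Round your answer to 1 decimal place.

t ≈ 13.6 years

4340 = 1160 · e^(0.097·t)
t = ln(4340/1160) / 0.097 = ln(3.74138) / 0.097 = 1.31945 / 0.097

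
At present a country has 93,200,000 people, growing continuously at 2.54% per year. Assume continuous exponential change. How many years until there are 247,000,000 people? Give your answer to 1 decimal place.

247000000 = 93200000 · e^(0.0254·t)
t = ln(247000000/93200000) / 0.0254 = ln(2.65021) / 0.0254 = 0.97464 / 0.0254

t ≈ 38.4 years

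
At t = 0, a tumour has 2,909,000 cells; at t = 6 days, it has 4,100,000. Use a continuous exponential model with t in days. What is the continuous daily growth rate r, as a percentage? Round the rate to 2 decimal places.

r ≈ 5.72% per day

4100000 = 2909000 · e^(r·6)
e^(6r) = 4100000/2909000 = 1.40942
r = ln(1.40942) / 6 = 0.34318 / 6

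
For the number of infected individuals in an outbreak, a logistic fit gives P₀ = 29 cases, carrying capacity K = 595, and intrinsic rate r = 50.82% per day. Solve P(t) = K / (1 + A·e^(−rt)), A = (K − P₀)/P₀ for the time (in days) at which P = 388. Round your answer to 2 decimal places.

A = (595 − 29)/29 = 19.51724
388 = 595/(1 + 19.51724·e^(−0.5082t)) → 1 + 19.51724·e^(−0.5082t) = 1.53351
e^(−0.5082t) = 0.027335 → t = ln(36.58304)/0.5082 = 3.59958/0.5082

t ≈ 7.08 days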